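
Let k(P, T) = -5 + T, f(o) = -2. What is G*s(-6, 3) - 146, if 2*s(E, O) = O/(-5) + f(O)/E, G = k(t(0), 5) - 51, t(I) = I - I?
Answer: -696/5 ≈ -139.20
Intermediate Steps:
t(I) = 0
G = -51 (G = (-5 + 5) - 51 = 0 - 51 = -51)
s(E, O) = -1/E - O/10 (s(E, O) = (O/(-5) - 2/E)/2 = (O*(-1/5) - 2/E)/2 = (-O/5 - 2/E)/2 = (-2/E - O/5)/2 = -1/E - O/10)
G*s(-6, 3) - 146 = -51*(-1/(-6) - 1/10*3) - 146 = -51*(-1*(-1/6) - 3/10) - 146 = -51*(1/6 - 3/10) - 146 = -51*(-2/15) - 146 = 34/5 - 146 = -696/5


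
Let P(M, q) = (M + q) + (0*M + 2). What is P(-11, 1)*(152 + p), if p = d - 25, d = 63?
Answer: -1520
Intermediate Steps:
P(M, q) = 2 + M + q (P(M, q) = (M + q) + (0 + 2) = (M + q) + 2 = 2 + M + q)
p = 38 (p = 63 - 25 = 38)
P(-11, 1)*(152 + p) = (2 - 11 + 1)*(152 + 38) = -8*190 = -1520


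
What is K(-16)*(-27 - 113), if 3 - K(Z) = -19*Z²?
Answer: -681380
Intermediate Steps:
K(Z) = 3 + 19*Z² (K(Z) = 3 - (-19)*Z² = 3 + 19*Z²)
K(-16)*(-27 - 113) = (3 + 19*(-16)²)*(-27 - 113) = (3 + 19*256)*(-140) = (3 + 4864)*(-140) = 4867*(-140) = -681380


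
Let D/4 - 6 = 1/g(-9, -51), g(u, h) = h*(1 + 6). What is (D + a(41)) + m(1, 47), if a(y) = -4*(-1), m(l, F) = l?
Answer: 10349/357 ≈ 28.989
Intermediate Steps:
g(u, h) = 7*h (g(u, h) = h*7 = 7*h)
a(y) = 4
D = 8564/357 (D = 24 + 4/((7*(-51))) = 24 + 4/(-357) = 24 + 4*(-1/357) = 24 - 4/357 = 8564/357 ≈ 23.989)
(D + a(41)) + m(1, 47) = (8564/357 + 4) + 1 = 9992/357 + 1 = 10349/357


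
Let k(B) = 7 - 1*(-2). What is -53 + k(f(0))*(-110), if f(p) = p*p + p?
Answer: -1043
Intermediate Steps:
f(p) = p + p² (f(p) = p² + p = p + p²)
k(B) = 9 (k(B) = 7 + 2 = 9)
-53 + k(f(0))*(-110) = -53 + 9*(-110) = -53 - 990 = -1043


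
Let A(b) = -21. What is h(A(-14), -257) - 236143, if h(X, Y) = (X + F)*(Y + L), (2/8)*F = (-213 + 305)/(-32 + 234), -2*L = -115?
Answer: -46928023/202 ≈ -2.3232e+5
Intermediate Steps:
L = 115/2 (L = -½*(-115) = 115/2 ≈ 57.500)
F = 184/101 (F = 4*((-213 + 305)/(-32 + 234)) = 4*(92/202) = 4*(92*(1/202)) = 4*(46/101) = 184/101 ≈ 1.8218)
h(X, Y) = (115/2 + Y)*(184/101 + X) (h(X, Y) = (X + 184/101)*(Y + 115/2) = (184/101 + X)*(115/2 + Y) = (115/2 + Y)*(184/101 + X))
h(A(-14), -257) - 236143 = (10580/101 + (115/2)*(-21) + (184/101)*(-257) - 21*(-257)) - 236143 = (10580/101 - 2415/2 - 47288/101 + 5397) - 236143 = 772863/202 - 236143 = -46928023/202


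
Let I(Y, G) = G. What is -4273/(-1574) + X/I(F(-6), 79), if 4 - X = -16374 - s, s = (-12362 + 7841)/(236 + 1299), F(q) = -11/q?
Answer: 40081771311/190871110 ≈ 209.99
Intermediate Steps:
s = -4521/1535 ≈ -2.9453
X = 25135709/1535 (X = 4 - (-16374 - 1*(-4521/1535)) = 4 - (-16374 + 4521/1535) = 4 - 1*(-25129569/1535) = 4 + 25129569/1535 = 25135709/1535 ≈ 16375.)
-4273/(-1574) + X/I(F(-6), 79) = -4273/(-1574) + (25135709/1535)/79 = -4273*(-1/1574) + (25135709/1535)*(1/79) = 4273/1574 + 25135709/121265 = 40081771311/190871110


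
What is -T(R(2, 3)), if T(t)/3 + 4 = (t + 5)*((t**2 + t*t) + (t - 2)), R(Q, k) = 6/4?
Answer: -66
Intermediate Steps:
R(Q, k) = 3/2 (R(Q, k) = 6*(1/4) = 3/2)
T(t) = -12 + 3*(5 + t)*(-2 + t + 2*t**2) (T(t) = -12 + 3*((t + 5)*((t**2 + t*t) + (t - 2))) = -12 + 3*((5 + t)*((t**2 + t**2) + (-2 + t))) = -12 + 3*((5 + t)*(2*t**2 + (-2 + t))) = -12 + 3*((5 + t)*(-2 + t + 2*t**2)) = -12 + 3*(5 + t)*(-2 + t + 2*t**2))
-T(R(2, 3)) = -(-42 + 6*(3/2)**3 + 9*(3/2) + 33*(3/2)**2) = -(-42 + 6*(27/8) + 27/2 + 33*(9/4)) = -(-42 + 81/4 + 27/2 + 297/4) = -1*66 = -66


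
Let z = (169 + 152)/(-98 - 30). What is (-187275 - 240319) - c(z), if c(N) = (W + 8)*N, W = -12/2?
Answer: -27365695/64 ≈ -4.2759e+5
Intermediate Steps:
W = -6 (W = -12*1/2 = -6)
z = -321/128 (z = 321/(-128) = 321*(-1/128) = -321/128 ≈ -2.5078)
c(N) = 2*N (c(N) = (-6 + 8)*N = 2*N)
(-187275 - 240319) - c(z) = (-187275 - 240319) - 2*(-321)/128 = -427594 - 1*(-321/64) = -427594 + 321/64 = -27365695/64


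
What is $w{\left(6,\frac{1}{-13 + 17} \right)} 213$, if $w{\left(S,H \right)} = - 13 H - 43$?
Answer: $- \frac{39405}{4} \approx -9851.3$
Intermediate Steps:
$w{\left(S,H \right)} = -43 - 13 H$
$w{\left(6,\frac{1}{-13 + 17} \right)} 213 = \left(-43 - \frac{13}{-13 + 17}\right) 213 = \left(-43 - \frac{13}{4}\right) 213 = \left(- \frac{185}{4}\right) 213 = - \frac{39405}{4}$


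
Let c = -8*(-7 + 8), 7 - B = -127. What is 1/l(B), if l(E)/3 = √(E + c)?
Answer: √14/126 ≈ 0.029696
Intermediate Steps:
B = 134 (B = 7 - 1*(-127) = 7 + 127 = 134)
c = -8 (c = -8*1 = -8)
l(E) = 3*√(-8 + E) (l(E) = 3*√(E - 8) = 3*√(-8 + E))
1/l(B) = 1/(3*√(-8 + 134)) = 1/(3*√126) = 1/(3*(3*√14)) = 1/(9*√14) = √14/126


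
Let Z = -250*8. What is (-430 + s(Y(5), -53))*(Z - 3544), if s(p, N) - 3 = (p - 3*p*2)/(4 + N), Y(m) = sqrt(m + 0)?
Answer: 2367288 - 3960*sqrt(5)/7 ≈ 2.3660e+6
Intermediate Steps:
Y(m) = sqrt(m)
s(p, N) = 3 - 5*p/(4 + N) (s(p, N) = 3 + (p - 3*p*2)/(4 + N) = 3 + (p - 6*p)/(4 + N) = 3 + (-5*p)/(4 + N) = 3 - 5*p/(4 + N))
Z = -2000
(-430 + s(Y(5), -53))*(Z - 3544) = (-430 + (12 - 5*sqrt(5) + 3*(-53))/(4 - 53))*(-2000 - 3544) = (-430 + (12 - 5*sqrt(5) - 159)/(-49))*(-5544) = (-430 - (-147 - 5*sqrt(5))/49)*(-5544) = (-430 + (3 + 5*sqrt(5)/49))*(-5544) = (-427 + 5*sqrt(5)/49)*(-5544) = 2367288 - 3960*sqrt(5)/7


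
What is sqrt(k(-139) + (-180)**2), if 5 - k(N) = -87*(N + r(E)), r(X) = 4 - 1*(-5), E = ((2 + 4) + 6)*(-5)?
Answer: sqrt(21095) ≈ 145.24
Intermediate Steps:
E = -60 (E = (6 + 6)*(-5) = 12*(-5) = -60)
r(X) = 9 (r(X) = 4 + 5 = 9)
k(N) = 788 + 87*N (k(N) = 5 - (-87)*(N + 9) = 5 - (-87)*(9 + N) = 5 - (-783 - 87*N) = 5 + (783 + 87*N) = 788 + 87*N)
sqrt(k(-139) + (-180)**2) = sqrt((788 + 87*(-139)) + (-180)**2) = sqrt((788 - 12093) + 32400) = sqrt(-11305 + 32400) = sqrt(21095)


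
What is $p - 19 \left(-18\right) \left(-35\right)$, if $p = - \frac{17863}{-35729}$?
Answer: $- \frac{427658267}{35729} \approx -11970.0$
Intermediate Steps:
$p = \frac{17863}{35729}$ ($p = \left(-17863\right) \left(- \frac{1}{35729}\right) = \frac{17863}{35729} \approx 0.49996$)
$p - 19 \left(-18\right) \left(-35\right) = \frac{17863}{35729} - 19 \left(-18\right) \left(-35\right) = \frac{17863}{35729} - \left(-342\right) \left(-35\right) = \frac{17863}{35729} - 11970 = - \frac{427658267}{35729}$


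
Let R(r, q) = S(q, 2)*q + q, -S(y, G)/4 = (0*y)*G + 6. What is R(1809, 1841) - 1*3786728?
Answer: -3829071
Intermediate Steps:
S(y, G) = -24 (S(y, G) = -4*((0*y)*G + 6) = -4*(0*G + 6) = -4*(0 + 6) = -4*6 = -24)
R(r, q) = -23*q (R(r, q) = -24*q + q = -23*q)
R(1809, 1841) - 1*3786728 = -23*1841 - 1*3786728 = -42343 - 3786728 = -3829071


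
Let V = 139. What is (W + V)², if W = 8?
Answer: 21609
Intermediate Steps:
(W + V)² = (8 + 139)² = 147² = 21609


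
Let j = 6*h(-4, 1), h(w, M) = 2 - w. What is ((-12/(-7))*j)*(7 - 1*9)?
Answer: -864/7 ≈ -123.43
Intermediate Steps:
j = 36 (j = 6*(2 - 1*(-4)) = 6*(2 + 4) = 6*6 = 36)
((-12/(-7))*j)*(7 - 1*9) = (-12/(-7)*36)*(7 - 1*9) = (-12*(-⅐)*36)*(7 - 9) = ((12/7)*36)*(-2) = (432/7)*(-2) = -864/7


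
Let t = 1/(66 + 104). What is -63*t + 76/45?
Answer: 2017/1530 ≈ 1.3183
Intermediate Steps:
t = 1/170 ≈ 0.0058824
-63*t + 76/45 = -63*1/170 + 76/45 = -63/170 + 76*(1/45) = -63/170 + 76/45 = 2017/1530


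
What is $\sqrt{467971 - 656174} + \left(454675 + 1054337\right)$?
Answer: $1509012 + 53 i \sqrt{67} \approx 1.509 \cdot 10^{6} + 433.82 i$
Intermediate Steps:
$\sqrt{467971 - 656174} + \left(454675 + 1054337\right) = \sqrt{-188203} + 1509012 = 53 i \sqrt{67} + 1509012 = 1509012 + 53 i \sqrt{67}$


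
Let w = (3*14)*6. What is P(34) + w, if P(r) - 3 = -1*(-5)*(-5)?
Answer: 230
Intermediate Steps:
P(r) = -22 (P(r) = 3 - 1*(-5)*(-5) = 3 + 5*(-5) = 3 - 25 = -22)
w = 252 (w = 42*6 = 252)
P(34) + w = -22 + 252 = 230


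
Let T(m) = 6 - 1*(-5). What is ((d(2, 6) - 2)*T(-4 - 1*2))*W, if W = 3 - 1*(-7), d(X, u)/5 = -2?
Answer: -1320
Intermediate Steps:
d(X, u) = -10 (d(X, u) = 5*(-2) = -10)
T(m) = 11 (T(m) = 6 + 5 = 11)
W = 10 (W = 3 + 7 = 10)
((d(2, 6) - 2)*T(-4 - 1*2))*W = ((-10 - 2)*11)*10 = -12*11*10 = -132*10 = -1320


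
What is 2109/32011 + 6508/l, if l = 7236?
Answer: 55897078/57907899 ≈ 0.96528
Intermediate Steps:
2109/32011 + 6508/l = 2109/32011 + 6508/7236 = 2109*(1/32011) + 6508*(1/7236) = 2109/32011 + 1627/1809 = 55897078/57907899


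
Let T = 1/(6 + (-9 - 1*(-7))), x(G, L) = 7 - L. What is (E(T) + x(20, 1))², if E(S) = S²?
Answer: 9409/256 ≈ 36.754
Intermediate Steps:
T = ¼ (T = 1/(6 + (-9 + 7)) = 1/(6 - 2) = 1/4 = ¼ ≈ 0.25000)
(E(T) + x(20, 1))² = ((¼)² + (7 - 1*1))² = (1/16 + (7 - 1))² = (1/16 + 6)² = (97/16)² = 9409/256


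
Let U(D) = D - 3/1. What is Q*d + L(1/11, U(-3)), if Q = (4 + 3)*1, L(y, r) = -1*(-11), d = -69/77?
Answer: 52/11 ≈ 4.7273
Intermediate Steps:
U(D) = -3 + D (U(D) = D + 1*(-3) = D - 3 = -3 + D)
d = -69/77 (d = -69*1/77 = -69/77 ≈ -0.89610)
L(y, r) = 11
Q = 7 (Q = 7*1 = 7)
Q*d + L(1/11, U(-3)) = 7*(-69/77) + 11 = -69/11 + 11 = 52/11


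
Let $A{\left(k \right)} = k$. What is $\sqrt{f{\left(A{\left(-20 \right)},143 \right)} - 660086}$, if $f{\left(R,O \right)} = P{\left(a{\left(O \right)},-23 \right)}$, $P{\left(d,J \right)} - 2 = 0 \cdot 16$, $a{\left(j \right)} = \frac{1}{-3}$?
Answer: $2 i \sqrt{165021} \approx 812.46 i$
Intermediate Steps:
$a{\left(j \right)} = - \frac{1}{3}$
$P{\left(d,J \right)} = 2$ ($P{\left(d,J \right)} = 2 + 0 \cdot 16 = 2 + 0 = 2$)
$f{\left(R,O \right)} = 2$
$\sqrt{f{\left(A{\left(-20 \right)},143 \right)} - 660086} = \sqrt{2 - 660086} = \sqrt{-660084} = 2 i \sqrt{165021}$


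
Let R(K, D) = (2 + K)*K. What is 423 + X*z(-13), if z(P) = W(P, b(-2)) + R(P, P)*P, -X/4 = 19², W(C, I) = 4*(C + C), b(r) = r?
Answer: 2834995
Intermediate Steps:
R(K, D) = K*(2 + K)
W(C, I) = 8*C (W(C, I) = 4*(2*C) = 8*C)
X = -1444 (X = -4*19² = -4*361 = -1444)
z(P) = 8*P + P²*(2 + P) (z(P) = 8*P + (P*(2 + P))*P = 8*P + P²*(2 + P))
423 + X*z(-13) = 423 - (-18772)*(8 - 13*(2 - 13)) = 423 - (-18772)*(8 - 13*(-11)) = 423 - (-18772)*(8 + 143) = 423 - (-18772)*151 = 423 - 1444*(-1963) = 423 + 2834572 = 2834995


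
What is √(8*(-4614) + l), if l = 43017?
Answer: √6105 ≈ 78.135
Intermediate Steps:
√(8*(-4614) + l) = √(8*(-4614) + 43017) = √(-36912 + 43017) = √6105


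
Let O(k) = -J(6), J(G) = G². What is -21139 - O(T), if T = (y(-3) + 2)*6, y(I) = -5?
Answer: -21103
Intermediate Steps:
T = -18 (T = (-5 + 2)*6 = -3*6 = -18)
O(k) = -36 (O(k) = -1*6² = -1*36 = -36)
-21139 - O(T) = -21139 - 1*(-36) = -21139 + 36 = -21103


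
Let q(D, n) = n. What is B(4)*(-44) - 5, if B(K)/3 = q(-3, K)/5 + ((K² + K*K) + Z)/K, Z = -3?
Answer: -5338/5 ≈ -1067.6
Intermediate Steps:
B(K) = 3*K/5 + 3*(-3 + 2*K²)/K (B(K) = 3*(K/5 + ((K² + K*K) - 3)/K) = 3*(K*(⅕) + ((K² + K²) - 3)/K) = 3*(K/5 + (2*K² - 3)/K) = 3*(K/5 + (-3 + 2*K²)/K) = 3*K/5 + 3*(-3 + 2*K²)/K)
B(4)*(-44) - 5 = (-9/4 + (33/5)*4)*(-44) - 5 = (-9*¼ + 132/5)*(-44) - 5 = (-9/4 + 132/5)*(-44) - 5 = (483/20)*(-44) - 5 = -5313/5 - 5 = -5338/5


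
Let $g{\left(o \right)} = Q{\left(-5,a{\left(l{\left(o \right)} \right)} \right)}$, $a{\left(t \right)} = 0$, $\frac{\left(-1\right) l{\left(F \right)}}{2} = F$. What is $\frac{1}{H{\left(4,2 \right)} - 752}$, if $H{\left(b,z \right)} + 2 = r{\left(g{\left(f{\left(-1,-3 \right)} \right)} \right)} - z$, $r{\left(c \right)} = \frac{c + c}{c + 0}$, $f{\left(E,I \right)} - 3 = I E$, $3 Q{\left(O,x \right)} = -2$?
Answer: $- \frac{1}{754} \approx -0.0013263$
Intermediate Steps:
$l{\left(F \right)} = - 2 F$
$Q{\left(O,x \right)} = - \frac{2}{3}$ ($Q{\left(O,x \right)} = \frac{1}{3} \left(-2\right) = - \frac{2}{3}$)
$f{\left(E,I \right)} = 3 + E I$ ($f{\left(E,I \right)} = 3 + I E = 3 + E I$)
$g{\left(o \right)} = - \frac{2}{3}$
$r{\left(c \right)} = 2$ ($r{\left(c \right)} = \frac{2 c}{c} = 2$)
$H{\left(b,z \right)} = - z$ ($H{\left(b,z \right)} = -2 - \left(-2 + z\right) = - z$)
$\frac{1}{H{\left(4,2 \right)} - 752} = \frac{1}{\left(-1\right) 2 - 752} = \frac{1}{-2 - 752} = \frac{1}{-754} = - \frac{1}{754}$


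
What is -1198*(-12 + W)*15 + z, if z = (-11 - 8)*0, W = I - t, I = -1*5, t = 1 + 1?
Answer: 341430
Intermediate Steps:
t = 2
I = -5
W = -7 (W = -5 - 1*2 = -5 - 2 = -7)
z = 0 (z = -19*0 = 0)
-1198*(-12 + W)*15 + z = -1198*(-12 - 7)*15 + 0 = -(-22762)*15 + 0 = -1198*(-285) + 0 = 341430 + 0 = 341430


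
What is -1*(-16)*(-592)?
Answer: -9472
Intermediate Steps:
-1*(-16)*(-592) = 16*(-592) = -9472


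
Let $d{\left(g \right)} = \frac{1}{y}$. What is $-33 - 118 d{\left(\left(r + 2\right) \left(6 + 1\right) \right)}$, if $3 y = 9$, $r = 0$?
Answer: $- \frac{217}{3} \approx -72.333$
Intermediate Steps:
$y = 3$ ($y = \frac{1}{3} \cdot 9 = 3$)
$d{\left(g \right)} = \frac{1}{3}$
$-33 - 118 d{\left(\left(r + 2\right) \left(6 + 1\right) \right)} = -33 - \frac{118}{3} = - \frac{217}{3}$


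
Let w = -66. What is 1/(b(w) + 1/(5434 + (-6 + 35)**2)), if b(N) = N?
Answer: -6275/414149 ≈ -0.015152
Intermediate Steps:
1/(b(w) + 1/(5434 + (-6 + 35)**2)) = 1/(-66 + 1/(5434 + (-6 + 35)**2)) = 1/(-66 + 1/(5434 + 29**2)) = 1/(-66 + 1/(5434 + 841)) = 1/(-66 + 1/6275) = 1/(-414149/6275) = -6275/414149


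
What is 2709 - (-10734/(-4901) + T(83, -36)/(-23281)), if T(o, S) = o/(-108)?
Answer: 33355528737317/12322819548 ≈ 2706.8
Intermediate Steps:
T(o, S) = -o/108 (T(o, S) = o*(-1/108) = -o/108)
2709 - (-10734/(-4901) + T(83, -36)/(-23281)) = 2709 - (-10734/(-4901) - 1/108*83/(-23281)) = 2709 - (-10734*(-1/4901) - 83/108*(-1/23281)) = 2709 - (10734/4901 + 83/2514348) = 2709 - 1*26989418215/12322819548 = 2709 - 26989418215/12322819548 = 33355528737317/12322819548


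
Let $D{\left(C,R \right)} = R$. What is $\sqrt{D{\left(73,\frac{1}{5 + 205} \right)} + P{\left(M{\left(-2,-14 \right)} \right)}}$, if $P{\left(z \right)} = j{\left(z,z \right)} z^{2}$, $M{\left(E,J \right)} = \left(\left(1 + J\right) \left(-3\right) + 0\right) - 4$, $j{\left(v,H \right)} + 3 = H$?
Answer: $\frac{\sqrt{1728720210}}{210} \approx 197.99$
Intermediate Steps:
$j{\left(v,H \right)} = -3 + H$
$M{\left(E,J \right)} = -7 - 3 J$ ($M{\left(E,J \right)} = \left(\left(-3 - 3 J\right) + 0\right) - 4 = \left(-3 - 3 J\right) - 4 = -7 - 3 J$)
$P{\left(z \right)} = z^{2} \left(-3 + z\right)$ ($P{\left(z \right)} = \left(-3 + z\right) z^{2} = z^{2} \left(-3 + z\right)$)
$\sqrt{D{\left(73,\frac{1}{5 + 205} \right)} + P{\left(M{\left(-2,-14 \right)} \right)}} = \sqrt{\frac{1}{5 + 205} + \left(-7 - -42\right)^{2} \left(-3 - -35\right)} = \sqrt{\frac{1}{210} + \left(-7 + 42\right)^{2} \left(-3 + \left(-7 + 42\right)\right)} = \sqrt{\frac{1}{210} + 35^{2} \left(-3 + 35\right)} = \sqrt{\frac{1}{210} + 1225 \cdot 32} = \sqrt{\frac{1}{210} + 39200} = \sqrt{\frac{8232001}{210}} = \frac{\sqrt{1728720210}}{210}$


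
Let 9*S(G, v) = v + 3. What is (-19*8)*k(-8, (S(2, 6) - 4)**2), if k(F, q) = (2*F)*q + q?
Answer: 20520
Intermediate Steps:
S(G, v) = 1/3 + v/9 (S(G, v) = (v + 3)/9 = (3 + v)/9 = 1/3 + v/9)
k(F, q) = q + 2*F*q (k(F, q) = 2*F*q + q = q + 2*F*q)
(-19*8)*k(-8, (S(2, 6) - 4)**2) = (-19*8)*(((1/3 + (1/9)*6) - 4)**2*(1 + 2*(-8))) = -152*((1/3 + 2/3) - 4)**2*(1 - 16) = -152*(1 - 4)**2*(-15) = -152*(-3)**2*(-15) = -1368*(-15) = -152*(-135) = 20520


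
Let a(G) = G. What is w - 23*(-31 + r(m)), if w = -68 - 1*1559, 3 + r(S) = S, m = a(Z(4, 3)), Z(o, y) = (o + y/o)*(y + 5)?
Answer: -1719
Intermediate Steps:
Z(o, y) = (5 + y)*(o + y/o) (Z(o, y) = (o + y/o)*(5 + y) = (5 + y)*(o + y/o))
m = 38 (m = (3**2 + 5*3 + 4**2*(5 + 3))/4 = (9 + 15 + 16*8)/4 = (9 + 15 + 128)/4 = (1/4)*152 = 38)
r(S) = -3 + S
w = -1627 (w = -68 - 1559 = -1627)
w - 23*(-31 + r(m)) = -1627 - 23*(-31 + (-3 + 38)) = -1627 - 23*(-31 + 35) = -1627 - 23*4 = -1627 - 1*92 = -1627 - 92 = -1719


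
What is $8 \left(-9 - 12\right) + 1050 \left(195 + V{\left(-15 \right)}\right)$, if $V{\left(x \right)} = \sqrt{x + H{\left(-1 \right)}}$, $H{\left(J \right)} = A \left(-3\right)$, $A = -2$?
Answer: $204582 + 3150 i \approx 2.0458 \cdot 10^{5} + 3150.0 i$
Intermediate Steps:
$H{\left(J \right)} = 6$ ($H{\left(J \right)} = \left(-2\right) \left(-3\right) = 6$)
$V{\left(x \right)} = \sqrt{6 + x}$ ($V{\left(x \right)} = \sqrt{x + 6} = \sqrt{6 + x}$)
$8 \left(-9 - 12\right) + 1050 \left(195 + V{\left(-15 \right)}\right) = 8 \left(-9 - 12\right) + 1050 \left(195 + \sqrt{6 - 15}\right) = 8 \left(-21\right) + 1050 \left(195 + \sqrt{-9}\right) = -168 + 1050 \left(195 + 3 i\right) = -168 + \left(204750 + 3150 i\right) = 204582 + 3150 i$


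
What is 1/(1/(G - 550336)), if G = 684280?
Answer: 133944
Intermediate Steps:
1/(1/(G - 550336)) = 1/(1/(684280 - 550336)) = 1/(1/133944) = 133944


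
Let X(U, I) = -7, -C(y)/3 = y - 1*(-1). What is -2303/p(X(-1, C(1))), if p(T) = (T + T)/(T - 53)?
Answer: -9870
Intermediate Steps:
C(y) = -3 - 3*y (C(y) = -3*(y - 1*(-1)) = -3*(y + 1) = -3*(1 + y) = -3 - 3*y)
p(T) = 2*T/(-53 + T) (p(T) = (2*T)/(-53 + T) = 2*T/(-53 + T))
-2303/p(X(-1, C(1))) = -2303/(2*(-7)/(-53 - 7)) = -2303/(2*(-7)/(-60)) = -2303/(2*(-7)*(-1/60)) = -2303/7/30 = -2303*30/7 = -9870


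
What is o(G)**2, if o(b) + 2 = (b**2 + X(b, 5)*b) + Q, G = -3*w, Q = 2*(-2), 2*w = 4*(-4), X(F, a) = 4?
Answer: 443556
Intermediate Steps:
w = -8 (w = (4*(-4))/2 = (1/2)*(-16) = -8)
Q = -4
G = 24 (G = -3*(-8) = 24)
o(b) = -6 + b**2 + 4*b (o(b) = -2 + ((b**2 + 4*b) - 4) = -2 + (-4 + b**2 + 4*b) = -6 + b**2 + 4*b)
o(G)**2 = (-6 + 24**2 + 4*24)**2 = (-6 + 576 + 96)**2 = 666**2 = 443556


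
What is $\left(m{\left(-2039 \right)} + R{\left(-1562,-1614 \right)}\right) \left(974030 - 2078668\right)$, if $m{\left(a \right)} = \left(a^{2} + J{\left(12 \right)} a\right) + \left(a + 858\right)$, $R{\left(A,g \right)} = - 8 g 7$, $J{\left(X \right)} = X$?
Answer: $-4664064423328$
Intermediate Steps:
$R{\left(A,g \right)} = - 56 g$
$m{\left(a \right)} = 858 + a^{2} + 13 a$ ($m{\left(a \right)} = \left(a^{2} + 12 a\right) + \left(a + 858\right) = \left(a^{2} + 12 a\right) + \left(858 + a\right) = 858 + a^{2} + 13 a$)
$\left(m{\left(-2039 \right)} + R{\left(-1562,-1614 \right)}\right) \left(974030 - 2078668\right) = \left(\left(858 + \left(-2039\right)^{2} + 13 \left(-2039\right)\right) - -90384\right) \left(974030 - 2078668\right) = \left(\left(858 + 4157521 - 26507\right) + 90384\right) \left(-1104638\right) = \left(4131872 + 90384\right) \left(-1104638\right) = 4222256 \left(-1104638\right) = -4664064423328$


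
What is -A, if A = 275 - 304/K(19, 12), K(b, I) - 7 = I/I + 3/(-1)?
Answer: -1071/5 ≈ -214.20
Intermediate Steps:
K(b, I) = 5 (K(b, I) = 7 + (I/I + 3/(-1)) = 7 + (1 + 3*(-1)) = 7 + (1 - 3) = 7 - 2 = 5)
A = 1071/5 (A = 275 - 304/5 = 1071/5 ≈ 214.20)
-A = -1*1071/5 = -1071/5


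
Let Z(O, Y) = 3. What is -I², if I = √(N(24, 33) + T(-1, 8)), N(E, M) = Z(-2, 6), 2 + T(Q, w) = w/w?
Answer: -2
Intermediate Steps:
T(Q, w) = -1 (T(Q, w) = -2 + w/w = -2 + 1 = -1)
N(E, M) = 3
I = √2 (I = √(3 - 1) = √2 ≈ 1.4142)
-I² = -(√2)² = -1*2 = -2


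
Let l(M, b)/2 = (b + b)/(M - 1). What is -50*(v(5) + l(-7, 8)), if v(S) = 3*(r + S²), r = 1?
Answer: -3700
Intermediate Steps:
v(S) = 3 + 3*S² (v(S) = 3*(1 + S²) = 3 + 3*S²)
l(M, b) = 4*b/(-1 + M) (l(M, b) = 2*((b + b)/(M - 1)) = 2*((2*b)/(-1 + M)) = 2*(2*b/(-1 + M)) = 4*b/(-1 + M))
-50*(v(5) + l(-7, 8)) = -50*((3 + 3*5²) + 4*8/(-1 - 7)) = -50*((3 + 3*25) + 4*8/(-8)) = -50*((3 + 75) + 4*8*(-⅛)) = -50*(78 - 4) = -50*74 = -3700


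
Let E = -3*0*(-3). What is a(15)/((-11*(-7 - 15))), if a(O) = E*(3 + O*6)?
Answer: 0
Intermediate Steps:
E = 0 (E = 0*(-3) = 0)
a(O) = 0 (a(O) = 0*(3 + O*6) = 0*(3 + 6*O) = 0)
a(15)/((-11*(-7 - 15))) = 0/((-11*(-7 - 15))) = 0/((-11*(-22))) = 0/242 = 0*(1/242) = 0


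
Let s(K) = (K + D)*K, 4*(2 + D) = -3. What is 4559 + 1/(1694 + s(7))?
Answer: 31434309/6895 ≈ 4559.0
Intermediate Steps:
D = -11/4 (D = -2 + (¼)*(-3) = -2 - ¾ = -11/4 ≈ -2.7500)
s(K) = K*(-11/4 + K) (s(K) = (K - 11/4)*K = (-11/4 + K)*K = K*(-11/4 + K))
4559 + 1/(1694 + s(7)) = 4559 + 1/(1694 + (¼)*7*(-11 + 4*7)) = 4559 + 1/(1694 + (¼)*7*(-11 + 28)) = 4559 + 1/(1694 + (¼)*7*17) = 4559 + 1/(1694 + 119/4) = 4559 + 1/(6895/4) = 4559 + 4/6895 = 31434309/6895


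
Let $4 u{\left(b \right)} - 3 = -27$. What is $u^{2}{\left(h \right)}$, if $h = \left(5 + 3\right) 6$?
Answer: $36$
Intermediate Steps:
$h = 48$ ($h = 8 \cdot 6 = 48$)
$u{\left(b \right)} = -6$ ($u{\left(b \right)} = \frac{3}{4} + \frac{1}{4} \left(-27\right) = \frac{3}{4} - \frac{27}{4} = -6$)
$u^{2}{\left(h \right)} = \left(-6\right)^{2} = 36$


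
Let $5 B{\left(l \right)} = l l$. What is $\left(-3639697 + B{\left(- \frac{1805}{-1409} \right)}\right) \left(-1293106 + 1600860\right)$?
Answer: $- \frac{2223775207782146008}{1985281} \approx -1.1201 \cdot 10^{12}$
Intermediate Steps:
$B{\left(l \right)} = \frac{l^{2}}{5}$ ($B{\left(l \right)} = \frac{l l}{5} = \frac{l^{2}}{5}$)
$\left(-3639697 + B{\left(- \frac{1805}{-1409} \right)}\right) \left(-1293106 + 1600860\right) = \left(-3639697 + \frac{\left(- \frac{1805}{-1409}\right)^{2}}{5}\right) \left(-1293106 + 1600860\right) = \left(-3639697 + \frac{\left(\left(-1805\right) \left(- \frac{1}{1409}\right)\right)^{2}}{5}\right) 307754 = \left(-3639697 + \frac{\left(\frac{1805}{1409}\right)^{2}}{5}\right) 307754 = \left(-3639697 + \frac{1}{5} \cdot \frac{3258025}{1985281}\right) 307754 = \left(-3639697 + \frac{651605}{1985281}\right) 307754 = \left(- \frac{7225820648252}{1985281}\right) 307754 = - \frac{2223775207782146008}{1985281}$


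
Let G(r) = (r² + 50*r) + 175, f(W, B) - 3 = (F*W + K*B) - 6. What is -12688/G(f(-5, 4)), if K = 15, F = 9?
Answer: -12688/919 ≈ -13.806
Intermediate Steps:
f(W, B) = -3 + 9*W + 15*B (f(W, B) = 3 + ((9*W + 15*B) - 6) = 3 + (-6 + 9*W + 15*B) = -3 + 9*W + 15*B)
G(r) = 175 + r² + 50*r
-12688/G(f(-5, 4)) = -12688/(175 + (-3 + 9*(-5) + 15*4)² + 50*(-3 + 9*(-5) + 15*4)) = -12688/(175 + (-3 - 45 + 60)² + 50*(-3 - 45 + 60)) = -12688/(175 + 12² + 50*12) = -12688/(175 + 144 + 600) = -12688/919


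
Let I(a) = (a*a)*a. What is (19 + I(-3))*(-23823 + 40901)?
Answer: -136624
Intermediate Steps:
I(a) = a**3 (I(a) = a**2*a = a**3)
(19 + I(-3))*(-23823 + 40901) = (19 + (-3)**3)*(-23823 + 40901) = (19 - 27)*17078 = -8*17078 = -136624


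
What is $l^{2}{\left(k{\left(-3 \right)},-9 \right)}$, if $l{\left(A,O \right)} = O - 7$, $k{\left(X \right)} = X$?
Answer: $256$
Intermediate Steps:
$l{\left(A,O \right)} = -7 + O$
$l^{2}{\left(k{\left(-3 \right)},-9 \right)} = \left(-7 - 9\right)^{2} = \left(-16\right)^{2} = 256$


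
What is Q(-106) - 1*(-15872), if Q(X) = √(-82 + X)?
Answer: 15872 + 2*I*√47 ≈ 15872.0 + 13.711*I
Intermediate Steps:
Q(-106) - 1*(-15872) = √(-82 - 106) - 1*(-15872) = √(-188) + 15872 = 2*I*√47 + 15872 = 15872 + 2*I*√47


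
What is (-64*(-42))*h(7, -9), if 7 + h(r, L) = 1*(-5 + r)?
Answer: -13440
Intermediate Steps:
h(r, L) = -12 + r (h(r, L) = -7 + 1*(-5 + r) = -7 + (-5 + r) = -12 + r)
(-64*(-42))*h(7, -9) = (-64*(-42))*(-12 + 7) = 2688*(-5) = -13440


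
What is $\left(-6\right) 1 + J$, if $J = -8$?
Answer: $-14$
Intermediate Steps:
$\left(-6\right) 1 + J = \left(-6\right) 1 - 8 = -6 - 8 = -14$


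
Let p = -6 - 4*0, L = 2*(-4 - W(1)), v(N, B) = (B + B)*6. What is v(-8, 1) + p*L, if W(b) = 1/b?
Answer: 72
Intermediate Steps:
v(N, B) = 12*B (v(N, B) = (2*B)*6 = 12*B)
L = -10 (L = 2*(-4 - 1/1) = 2*(-4 - 1*1) = 2*(-4 - 1) = 2*(-5) = -10)
p = -6 (p = -6 + 0 = -6)
v(-8, 1) + p*L = 12*1 - 6*(-10) = 12 + 60 = 72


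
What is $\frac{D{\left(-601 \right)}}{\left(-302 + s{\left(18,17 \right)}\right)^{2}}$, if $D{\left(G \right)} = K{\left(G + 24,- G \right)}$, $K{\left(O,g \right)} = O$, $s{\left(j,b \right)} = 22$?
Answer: $- \frac{577}{78400} \approx -0.0073597$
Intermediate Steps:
$D{\left(G \right)} = 24 + G$ ($D{\left(G \right)} = G + 24 = 24 + G$)
$\frac{D{\left(-601 \right)}}{\left(-302 + s{\left(18,17 \right)}\right)^{2}} = \frac{24 - 601}{\left(-302 + 22\right)^{2}} = - \frac{577}{\left(-280\right)^{2}} = - \frac{577}{78400}$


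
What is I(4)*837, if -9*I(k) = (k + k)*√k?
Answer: -1488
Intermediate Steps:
I(k) = -2*k^(3/2)/9 (I(k) = -(k + k)*√k/9 = -2*k*√k/9 = -2*k^(3/2)/9)
I(4)*837 = -2*4^(3/2)/9*837 = -2/9*8*837 = -16/9*837 = -1488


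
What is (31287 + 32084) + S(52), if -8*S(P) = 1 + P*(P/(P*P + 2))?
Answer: 685924999/10824 ≈ 63371.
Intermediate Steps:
S(P) = -⅛ - P²/(8*(2 + P²)) (S(P) = -(1 + P*(P/(P*P + 2)))/8 = -(1 + P*(P/(P² + 2)))/8 = -(1 + P*(P/(2 + P²)))/8 = -(1 + P²/(2 + P²))/8 = -⅛ - P²/(8*(2 + P²)))
(31287 + 32084) + S(52) = (31287 + 32084) + (-1 - 1*52²)/(4*(2 + 52²)) = 63371 + (-1 - 1*2704)/(4*(2 + 2704)) = 63371 + (¼)*(-1 - 2704)/2706 = 63371 + (¼)*(1/2706)*(-2705) = 63371 - 2705/10824 = 685924999/10824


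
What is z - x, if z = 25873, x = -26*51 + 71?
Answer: 27128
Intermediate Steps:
x = -1255 (x = -1326 + 71 = -1255)
z - x = 25873 - 1*(-1255) = 25873 + 1255 = 27128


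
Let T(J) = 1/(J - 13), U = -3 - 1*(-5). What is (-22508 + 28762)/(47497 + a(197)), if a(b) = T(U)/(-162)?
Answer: 11144628/84639655 ≈ 0.13167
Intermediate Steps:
U = 2 (U = -3 + 5 = 2)
T(J) = 1/(-13 + J)
a(b) = 1/1782 (a(b) = 1/((-13 + 2)*(-162)) = -1/162/(-11) = -1/11*(-1/162) = 1/1782)
(-22508 + 28762)/(47497 + a(197)) = (-22508 + 28762)/(47497 + 1/1782) = 6254/(84639655/1782) = 6254*(1782/84639655) = 11144628/84639655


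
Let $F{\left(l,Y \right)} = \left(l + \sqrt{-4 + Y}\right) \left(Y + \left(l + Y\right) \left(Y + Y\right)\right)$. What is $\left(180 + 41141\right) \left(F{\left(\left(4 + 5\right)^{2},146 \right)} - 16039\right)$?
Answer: $221678528911 + 2744954030 \sqrt{142} \approx 2.5439 \cdot 10^{11}$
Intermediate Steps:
$F{\left(l,Y \right)} = \left(Y + 2 Y \left(Y + l\right)\right) \left(l + \sqrt{-4 + Y}\right)$ ($F{\left(l,Y \right)} = \left(l + \sqrt{-4 + Y}\right) \left(Y + \left(Y + l\right) 2 Y\right) = \left(l + \sqrt{-4 + Y}\right) \left(Y + 2 Y \left(Y + l\right)\right) = \left(Y + 2 Y \left(Y + l\right)\right) \left(l + \sqrt{-4 + Y}\right)$)
$\left(180 + 41141\right) \left(F{\left(\left(4 + 5\right)^{2},146 \right)} - 16039\right) = \left(180 + 41141\right) \left(146 \left(\left(4 + 5\right)^{2} + \sqrt{-4 + 146} + 2 \left(\left(4 + 5\right)^{2}\right)^{2} + 2 \cdot 146 \left(4 + 5\right)^{2} + 2 \cdot 146 \sqrt{-4 + 146} + 2 \left(4 + 5\right)^{2} \sqrt{-4 + 146}\right) - 16039\right) = 41321 \left(146 \left(9^{2} + \sqrt{142} + 2 \left(9^{2}\right)^{2} + 2 \cdot 146 \cdot 9^{2} + 2 \cdot 146 \sqrt{142} + 2 \cdot 9^{2} \sqrt{142}\right) - 16039\right) = 41321 \left(146 \left(81 + \sqrt{142} + 2 \cdot 81^{2} + 2 \cdot 146 \cdot 81 + 292 \sqrt{142} + 2 \cdot 81 \sqrt{142}\right) - 16039\right) = 41321 \left(146 \left(81 + \sqrt{142} + 2 \cdot 6561 + 23652 + 292 \sqrt{142} + 162 \sqrt{142}\right) - 16039\right) = 41321 \left(146 \left(81 + \sqrt{142} + 13122 + 23652 + 292 \sqrt{142} + 162 \sqrt{142}\right) - 16039\right) = 41321 \left(146 \left(36855 + 455 \sqrt{142}\right) - 16039\right) = 41321 \left(\left(5380830 + 66430 \sqrt{142}\right) - 16039\right) = 41321 \left(5364791 + 66430 \sqrt{142}\right) = 221678528911 + 2744954030 \sqrt{142}$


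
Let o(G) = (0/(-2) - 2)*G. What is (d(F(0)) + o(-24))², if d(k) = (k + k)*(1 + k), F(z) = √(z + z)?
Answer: 2304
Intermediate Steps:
F(z) = √2*√z (F(z) = √(2*z) = √2*√z)
d(k) = 2*k*(1 + k) (d(k) = (2*k)*(1 + k) = 2*k*(1 + k))
o(G) = -2*G (o(G) = (0*(-½) - 2)*G = (0 - 2)*G = -2*G)
(d(F(0)) + o(-24))² = (2*(√2*√0)*(1 + √2*√0) - 2*(-24))² = (2*(√2*0)*(1 + √2*0) + 48)² = (2*0*(1 + 0) + 48)² = (2*0*1 + 48)² = (0 + 48)² = 48² = 2304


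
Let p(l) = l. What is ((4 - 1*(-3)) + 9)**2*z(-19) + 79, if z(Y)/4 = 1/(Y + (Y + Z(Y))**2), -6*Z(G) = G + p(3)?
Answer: 92693/1115 ≈ 83.133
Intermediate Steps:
Z(G) = -1/2 - G/6 (Z(G) = -(G + 3)/6 = -(3 + G)/6 = -1/2 - G/6)
z(Y) = 4/(Y + (-1/2 + 5*Y/6)**2) (z(Y) = 4/(Y + (Y + (-1/2 - Y/6))**2) = 4/(Y + (-1/2 + 5*Y/6)**2))
((4 - 1*(-3)) + 9)**2*z(-19) + 79 = ((4 - 1*(-3)) + 9)**2*(144/((-3 + 5*(-19))**2 + 36*(-19))) + 79 = ((4 + 3) + 9)**2*(144/((-3 - 95)**2 - 684)) + 79 = (7 + 9)**2*(144/((-98)**2 - 684)) + 79 = 16**2*(144/(9604 - 684)) + 79 = 256*(144/8920) + 79 = 256*(144*(1/8920)) + 79 = 256*(18/1115) + 79 = 4608/1115 + 79 = 92693/1115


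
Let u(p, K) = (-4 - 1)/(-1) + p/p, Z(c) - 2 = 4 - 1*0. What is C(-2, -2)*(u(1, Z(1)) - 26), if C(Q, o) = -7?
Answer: 140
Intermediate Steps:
Z(c) = 6 (Z(c) = 2 + (4 - 1*0) = 2 + (4 + 0) = 2 + 4 = 6)
u(p, K) = 6 (u(p, K) = -5*(-1) + 1 = 5 + 1 = 6)
C(-2, -2)*(u(1, Z(1)) - 26) = -7*(6 - 26) = -7*(-20) = 140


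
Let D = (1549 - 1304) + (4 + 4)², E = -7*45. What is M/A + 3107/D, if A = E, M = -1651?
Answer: 496288/32445 ≈ 15.296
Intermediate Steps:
E = -315
A = -315
D = 309 (D = 245 + 8² = 245 + 64 = 309)
M/A + 3107/D = -1651/(-315) + 3107/309 = -1651*(-1/315) + 3107*(1/309) = 1651/315 + 3107/309 = 496288/32445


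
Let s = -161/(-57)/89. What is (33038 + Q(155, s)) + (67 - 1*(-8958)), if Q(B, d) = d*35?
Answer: 213391234/5073 ≈ 42064.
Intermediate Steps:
s = 161/5073 (s = -161*(-1/57)*(1/89) = (161/57)*(1/89) = 161/5073 ≈ 0.031737)
Q(B, d) = 35*d
(33038 + Q(155, s)) + (67 - 1*(-8958)) = (33038 + 35*(161/5073)) + (67 - 1*(-8958)) = (33038 + 5635/5073) + (67 + 8958) = 167607409/5073 + 9025 = 213391234/5073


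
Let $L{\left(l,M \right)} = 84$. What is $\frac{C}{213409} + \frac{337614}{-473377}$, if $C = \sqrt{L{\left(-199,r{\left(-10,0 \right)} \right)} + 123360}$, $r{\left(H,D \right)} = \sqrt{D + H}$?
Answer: $- \frac{337614}{473377} + \frac{18 \sqrt{381}}{213409} \approx -0.71156$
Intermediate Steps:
$C = 18 \sqrt{381}$ ($C = \sqrt{84 + 123360} = \sqrt{123444} = 18 \sqrt{381} \approx 351.35$)
$\frac{C}{213409} + \frac{337614}{-473377} = \frac{18 \sqrt{381}}{213409} + \frac{337614}{-473377} = 18 \sqrt{381} \cdot \frac{1}{213409} + 337614 \left(- \frac{1}{473377}\right) = \frac{18 \sqrt{381}}{213409} - \frac{337614}{473377} = - \frac{337614}{473377} + \frac{18 \sqrt{381}}{213409}$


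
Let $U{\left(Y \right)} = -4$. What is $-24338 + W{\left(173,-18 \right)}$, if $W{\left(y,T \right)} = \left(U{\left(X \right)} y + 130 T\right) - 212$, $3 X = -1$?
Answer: $-27582$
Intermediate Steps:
$X = - \frac{1}{3}$ ($X = \frac{1}{3} \left(-1\right) = - \frac{1}{3} \approx -0.33333$)
$W{\left(y,T \right)} = -212 - 4 y + 130 T$ ($W{\left(y,T \right)} = \left(- 4 y + 130 T\right) - 212 = -212 - 4 y + 130 T$)
$-24338 + W{\left(173,-18 \right)} = -24338 - 3244 = -27582$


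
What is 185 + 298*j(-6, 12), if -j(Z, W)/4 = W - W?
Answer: 185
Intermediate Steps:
j(Z, W) = 0 (j(Z, W) = -4*(W - W) = -4*0 = 0)
185 + 298*j(-6, 12) = 185 + 298*0 = 185 + 0 = 185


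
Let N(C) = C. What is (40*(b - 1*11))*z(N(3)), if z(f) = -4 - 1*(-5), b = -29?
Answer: -1600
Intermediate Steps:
z(f) = 1 (z(f) = -4 + 5 = 1)
(40*(b - 1*11))*z(N(3)) = (40*(-29 - 1*11))*1 = (40*(-29 - 11))*1 = (40*(-40))*1 = -1600*1 = -1600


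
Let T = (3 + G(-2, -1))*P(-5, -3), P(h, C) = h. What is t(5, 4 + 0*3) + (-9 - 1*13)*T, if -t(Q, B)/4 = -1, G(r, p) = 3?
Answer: 664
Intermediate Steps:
t(Q, B) = 4 (t(Q, B) = -4*(-1) = 4)
T = -30 (T = (3 + 3)*(-5) = 6*(-5) = -30)
t(5, 4 + 0*3) + (-9 - 1*13)*T = 4 + (-9 - 1*13)*(-30) = 4 + (-9 - 13)*(-30) = 4 - 22*(-30) = 4 + 660 = 664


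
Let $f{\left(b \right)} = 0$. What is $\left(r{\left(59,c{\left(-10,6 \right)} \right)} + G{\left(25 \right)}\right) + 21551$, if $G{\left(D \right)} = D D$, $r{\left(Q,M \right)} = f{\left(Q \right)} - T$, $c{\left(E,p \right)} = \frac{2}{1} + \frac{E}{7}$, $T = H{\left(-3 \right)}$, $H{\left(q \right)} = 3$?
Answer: $22173$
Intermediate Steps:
$T = 3$
$c{\left(E,p \right)} = 2 + \frac{E}{7}$ ($c{\left(E,p \right)} = 2 \cdot 1 + E \frac{1}{7} = 2 + \frac{E}{7}$)
$r{\left(Q,M \right)} = -3$ ($r{\left(Q,M \right)} = 0 - 3 = -3$)
$G{\left(D \right)} = D^{2}$
$\left(r{\left(59,c{\left(-10,6 \right)} \right)} + G{\left(25 \right)}\right) + 21551 = \left(-3 + 25^{2}\right) + 21551 = \left(-3 + 625\right) + 21551 = 622 + 21551 = 22173$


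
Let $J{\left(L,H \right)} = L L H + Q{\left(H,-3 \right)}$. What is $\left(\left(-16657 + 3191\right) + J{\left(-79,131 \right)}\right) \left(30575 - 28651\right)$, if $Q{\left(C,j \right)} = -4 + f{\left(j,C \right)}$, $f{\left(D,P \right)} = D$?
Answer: $1547084552$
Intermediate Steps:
$Q{\left(C,j \right)} = -4 + j$
$J{\left(L,H \right)} = -7 + H L^{2}$ ($J{\left(L,H \right)} = L L H - 7 = L H L - 7 = H L^{2} - 7 = -7 + H L^{2}$)
$\left(\left(-16657 + 3191\right) + J{\left(-79,131 \right)}\right) \left(30575 - 28651\right) = \left(\left(-16657 + 3191\right) - \left(7 - 131 \left(-79\right)^{2}\right)\right) \left(30575 - 28651\right) = \left(-13466 + \left(-7 + 131 \cdot 6241\right)\right) 1924 = \left(-13466 + \left(-7 + 817571\right)\right) 1924 = \left(-13466 + 817564\right) 1924 = 804098 \cdot 1924 = 1547084552$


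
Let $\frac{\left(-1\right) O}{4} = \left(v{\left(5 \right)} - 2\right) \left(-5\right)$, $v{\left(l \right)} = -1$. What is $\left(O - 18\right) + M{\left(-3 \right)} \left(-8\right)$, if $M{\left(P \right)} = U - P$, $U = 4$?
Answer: $-134$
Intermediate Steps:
$O = -60$ ($O = - 4 \left(-1 - 2\right) \left(-5\right) = - 4 \left(\left(-3\right) \left(-5\right)\right) = \left(-4\right) 15 = -60$)
$M{\left(P \right)} = 4 - P$
$\left(O - 18\right) + M{\left(-3 \right)} \left(-8\right) = \left(-60 - 18\right) + \left(4 - -3\right) \left(-8\right) = -78 + \left(4 + 3\right) \left(-8\right) = -78 + 7 \left(-8\right) = -78 - 56 = -134$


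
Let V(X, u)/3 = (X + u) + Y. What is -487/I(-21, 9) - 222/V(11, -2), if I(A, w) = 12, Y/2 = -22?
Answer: -16157/420 ≈ -38.469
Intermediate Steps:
Y = -44 (Y = 2*(-22) = -44)
V(X, u) = -132 + 3*X + 3*u (V(X, u) = 3*((X + u) - 44) = 3*(-44 + X + u) = -132 + 3*X + 3*u)
-487/I(-21, 9) - 222/V(11, -2) = -487/12 - 222/(-132 + 3*11 + 3*(-2)) = -487*1/12 - 222/(-132 + 33 - 6) = -487/12 - 222/(-105) = -487/12 - 222*(-1/105) = -487/12 + 74/35 = -16157/420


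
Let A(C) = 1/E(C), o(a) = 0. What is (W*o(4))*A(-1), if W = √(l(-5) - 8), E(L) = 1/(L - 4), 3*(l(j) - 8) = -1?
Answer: 0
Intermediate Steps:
l(j) = 23/3 (l(j) = 8 + (⅓)*(-1) = 8 - ⅓ = 23/3)
E(L) = 1/(-4 + L)
W = I*√3/3 (W = √(23/3 - 8) = √(-⅓) = I*√3/3 ≈ 0.57735*I)
A(C) = -4 + C (A(C) = 1/(1/(-4 + C)) = -4 + C)
(W*o(4))*A(-1) = ((I*√3/3)*0)*(-4 - 1) = 0*(-5) = 0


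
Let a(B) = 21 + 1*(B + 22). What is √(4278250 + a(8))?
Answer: √4278301 ≈ 2068.4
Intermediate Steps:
a(B) = 43 + B (a(B) = 21 + 1*(22 + B) = 21 + (22 + B) = 43 + B)
√(4278250 + a(8)) = √(4278250 + (43 + 8)) = √(4278250 + 51) = √4278301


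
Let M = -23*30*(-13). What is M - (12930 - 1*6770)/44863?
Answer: 57487850/6409 ≈ 8969.9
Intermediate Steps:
M = 8970 (M = -690*(-13) = 8970)
M - (12930 - 1*6770)/44863 = 8970 - (12930 - 1*6770)/44863 = 8970 - (12930 - 6770)/44863 = 8970 - 6160/44863 = 8970 - 1*880/6409 = 8970 - 880/6409 = 57487850/6409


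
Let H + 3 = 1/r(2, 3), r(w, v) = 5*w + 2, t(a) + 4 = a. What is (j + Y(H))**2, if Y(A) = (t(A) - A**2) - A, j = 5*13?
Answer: 57138481/20736 ≈ 2755.5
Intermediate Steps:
t(a) = -4 + a
r(w, v) = 2 + 5*w
H = -35/12 (H = -3 + 1/(2 + 5*2) = -3 + 1/(2 + 10) = -3 + 1/12 = -35/12 ≈ -2.9167)
j = 65
Y(A) = -4 - A**2 (Y(A) = ((-4 + A) - A**2) - A = (-4 + A - A**2) - A = -4 - A**2)
(j + Y(H))**2 = (65 + (-4 - (-35/12)**2))**2 = (65 + (-4 - 1*1225/144))**2 = (65 + (-4 - 1225/144))**2 = (65 - 1801/144)**2 = (7559/144)**2 = 57138481/20736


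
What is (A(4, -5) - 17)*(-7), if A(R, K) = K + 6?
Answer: 112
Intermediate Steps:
A(R, K) = 6 + K
(A(4, -5) - 17)*(-7) = ((6 - 5) - 17)*(-7) = (1 - 17)*(-7) = -16*(-7) = 112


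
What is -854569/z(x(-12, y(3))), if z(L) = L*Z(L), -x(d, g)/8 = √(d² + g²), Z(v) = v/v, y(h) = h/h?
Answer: 854569*√145/1160 ≈ 8871.0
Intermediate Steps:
y(h) = 1
Z(v) = 1
x(d, g) = -8*√(d² + g²)
z(L) = L (z(L) = L*1 = L)
-854569/z(x(-12, y(3))) = -854569*(-1/(8*√((-12)² + 1²))) = -854569*(-1/(8*√(144 + 1))) = -854569*(-√145/1160) = -(-854569)*√145/1160 = 854569*√145/1160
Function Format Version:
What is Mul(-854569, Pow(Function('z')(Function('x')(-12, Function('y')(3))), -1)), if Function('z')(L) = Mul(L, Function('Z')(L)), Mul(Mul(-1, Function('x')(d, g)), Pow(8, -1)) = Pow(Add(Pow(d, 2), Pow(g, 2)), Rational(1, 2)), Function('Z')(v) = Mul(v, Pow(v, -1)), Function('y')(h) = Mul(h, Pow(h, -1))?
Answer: Mul(Rational(854569, 1160), Pow(145, Rational(1, 2))) ≈ 8871.0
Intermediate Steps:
Function('y')(h) = 1
Function('Z')(v) = 1
Function('x')(d, g) = Mul(-8, Pow(Add(Pow(d, 2), Pow(g, 2)), Rational(1, 2)))
Function('z')(L) = L (Function('z')(L) = Mul(L, 1) = L)
Mul(-854569, Pow(Function('z')(Function('x')(-12, Function('y')(3))), -1)) = Mul(-854569, Pow(Mul(-8, Pow(Add(Pow(-12, 2), Pow(1, 2)), Rational(1, 2))), -1)) = Mul(-854569, Pow(Mul(-8, Pow(Add(144, 1), Rational(1, 2))), -1)) = Mul(-854569, Pow(Mul(-8, Pow(145, Rational(1, 2))), -1)) = Mul(-854569, Mul(Rational(-1, 1160), Pow(145, Rational(1, 2)))) = Mul(Rational(854569, 1160), Pow(145, Rational(1, 2)))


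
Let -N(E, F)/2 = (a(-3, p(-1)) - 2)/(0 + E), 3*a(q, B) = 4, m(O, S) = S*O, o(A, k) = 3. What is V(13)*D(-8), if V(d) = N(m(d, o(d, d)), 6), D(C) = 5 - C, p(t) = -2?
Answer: 4/9 ≈ 0.44444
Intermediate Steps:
m(O, S) = O*S
a(q, B) = 4/3 (a(q, B) = (1/3)*4 = 4/3)
N(E, F) = 4/(3*E) (N(E, F) = -2*(4/3 - 2)/(0 + E) = -(-4)/(3*E) = 4/(3*E))
V(d) = 4/(9*d) (V(d) = 4/(3*((d*3))) = 4/(3*((3*d))) = 4*(1/(3*d))/3 = 4/(9*d))
V(13)*D(-8) = ((4/9)/13)*(5 - 1*(-8)) = ((4/9)*(1/13))*(5 + 8) = (4/117)*13 = 4/9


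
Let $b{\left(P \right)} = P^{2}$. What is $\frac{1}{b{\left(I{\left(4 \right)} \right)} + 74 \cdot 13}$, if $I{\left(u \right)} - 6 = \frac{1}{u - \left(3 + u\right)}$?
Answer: $\frac{9}{8947} \approx 0.0010059$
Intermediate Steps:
$I{\left(u \right)} = \frac{17}{3}$ ($I{\left(u \right)} = 6 + \frac{1}{u - \left(3 + u\right)} = 6 + \frac{1}{-3} = 6 - \frac{1}{3} = \frac{17}{3}$)
$\frac{1}{b{\left(I{\left(4 \right)} \right)} + 74 \cdot 13} = \frac{1}{\left(\frac{17}{3}\right)^{2} + 74 \cdot 13} = \frac{1}{\frac{289}{9} + 962} = \frac{1}{\frac{8947}{9}} = \frac{9}{8947}$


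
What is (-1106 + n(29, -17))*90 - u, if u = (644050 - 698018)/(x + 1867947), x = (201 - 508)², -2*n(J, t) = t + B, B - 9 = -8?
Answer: -48476038688/490549 ≈ -98820.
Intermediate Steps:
B = 1 (B = 9 - 8 = 1)
n(J, t) = -½ - t/2 (n(J, t) = -(t + 1)/2 = -(1 + t)/2 = -½ - t/2)
x = 94249 (x = (-307)² = 94249)
u = -13492/490549 (u = (644050 - 698018)/(94249 + 1867947) = -53968/1962196 = -53968*1/1962196 = -13492/490549 ≈ -0.027504)
(-1106 + n(29, -17))*90 - u = (-1106 + (-½ - ½*(-17)))*90 - 1*(-13492/490549) = (-1106 + (-½ + 17/2))*90 + 13492/490549 = (-1106 + 8)*90 + 13492/490549 = -1098*90 + 13492/490549 = -98820 + 13492/490549 = -48476038688/490549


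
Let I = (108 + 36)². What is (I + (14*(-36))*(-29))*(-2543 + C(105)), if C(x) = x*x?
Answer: 299855664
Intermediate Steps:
I = 20736 (I = 144² = 20736)
C(x) = x²
(I + (14*(-36))*(-29))*(-2543 + C(105)) = (20736 + (14*(-36))*(-29))*(-2543 + 105²) = (20736 - 504*(-29))*(-2543 + 11025) = (20736 + 14616)*8482 = 35352*8482 = 299855664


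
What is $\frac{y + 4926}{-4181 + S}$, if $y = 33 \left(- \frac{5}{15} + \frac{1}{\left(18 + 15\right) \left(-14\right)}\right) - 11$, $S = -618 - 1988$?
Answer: $- \frac{68655}{95018} \approx -0.72255$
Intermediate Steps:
$S = -2606$ ($S = -618 - 1988 = -2606$)
$y = - \frac{309}{14}$ ($y = 33 \left(\left(-5\right) \frac{1}{15} + \frac{1}{33} \left(- \frac{1}{14}\right)\right) - 11 = 33 \left(- \frac{1}{3} + \frac{1}{33} \left(- \frac{1}{14}\right)\right) - 11 = 33 \left(- \frac{1}{3} - \frac{1}{462}\right) - 11 = 33 \left(- \frac{155}{462}\right) - 11 = - \frac{155}{14} - 11 = - \frac{309}{14} \approx -22.071$)
$\frac{y + 4926}{-4181 + S} = \frac{- \frac{309}{14} + 4926}{-4181 - 2606} = \frac{68655}{14 \left(-6787\right)} = \frac{68655}{14} \left(- \frac{1}{6787}\right) = - \frac{68655}{95018}$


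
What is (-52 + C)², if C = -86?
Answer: 19044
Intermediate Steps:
(-52 + C)² = (-52 - 86)² = (-138)² = 19044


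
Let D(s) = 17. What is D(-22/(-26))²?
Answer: 289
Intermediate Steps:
D(-22/(-26))² = 17² = 289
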